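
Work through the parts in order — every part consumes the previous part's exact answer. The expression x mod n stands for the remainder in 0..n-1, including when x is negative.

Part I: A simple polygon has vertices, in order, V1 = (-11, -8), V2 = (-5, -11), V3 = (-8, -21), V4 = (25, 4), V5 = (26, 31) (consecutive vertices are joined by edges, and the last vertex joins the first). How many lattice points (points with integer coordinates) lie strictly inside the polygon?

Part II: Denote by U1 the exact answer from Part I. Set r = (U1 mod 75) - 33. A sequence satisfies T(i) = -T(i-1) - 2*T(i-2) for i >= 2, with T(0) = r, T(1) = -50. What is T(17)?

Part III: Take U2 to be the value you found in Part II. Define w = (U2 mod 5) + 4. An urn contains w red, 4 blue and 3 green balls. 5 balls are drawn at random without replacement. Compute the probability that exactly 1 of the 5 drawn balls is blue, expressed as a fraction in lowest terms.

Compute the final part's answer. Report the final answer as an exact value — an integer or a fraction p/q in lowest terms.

56/143

Part I: cross terms: (-11*-11 - -5*-8)=81, (-5*-21 - -8*-11)=17, (-8*4 - 25*-21)=493, (25*31 - 26*4)=671, (26*-8 - -11*31)=133; twice the area = |1395| = 1395; area = 1395/2; boundary points = 3 + 1 + 1 + 1 + 1 = 7; strictly interior points = area - boundary/2 + 1 = 695; answer 695
Part II: U1 = 695; r = -13; T(2) = -1*(-50) - 2*(-13) = 76; iterating: T(2)=76, T(3)=24, T(4)=-176, T(5)=128, T(6)=224, T(7)=-480, T(8)=32, T(9)=928, T(10)=-992, T(11)=-864, T(12)=2848, T(13)=-1120, T(14)=-4576, T(15)=6816, T(16)=2336, T(17)=-15968; answer -15968
Part III: U2 = -15968; w = 6; total draws C(13,5) = 1287; favorable C(4,1)*C(9,4) = 504; P = 56/143; answer 56/143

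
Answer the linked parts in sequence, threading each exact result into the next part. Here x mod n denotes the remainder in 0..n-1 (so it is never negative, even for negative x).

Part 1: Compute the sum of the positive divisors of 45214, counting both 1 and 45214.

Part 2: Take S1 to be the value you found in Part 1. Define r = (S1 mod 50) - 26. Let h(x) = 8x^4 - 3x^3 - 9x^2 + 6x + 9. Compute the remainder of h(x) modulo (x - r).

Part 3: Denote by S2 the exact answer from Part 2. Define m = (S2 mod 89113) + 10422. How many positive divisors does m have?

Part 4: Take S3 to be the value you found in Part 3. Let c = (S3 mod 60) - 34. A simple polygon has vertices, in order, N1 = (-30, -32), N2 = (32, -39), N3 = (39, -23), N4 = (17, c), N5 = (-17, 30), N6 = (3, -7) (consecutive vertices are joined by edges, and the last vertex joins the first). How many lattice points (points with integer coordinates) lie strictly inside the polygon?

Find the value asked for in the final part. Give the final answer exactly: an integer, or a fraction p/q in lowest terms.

1631

Part 1: 45214 = 2 * 13 * 37 * 47; sigma = (1 + 2) * (1 + 13) * (1 + 37) * (1 + 47) = 3 * 14 * 38 * 48 = 76608; answer 76608
Part 2: S1 = 76608; r = -18; remainder = value at the root: 8*(-18)^4 - 3*(-18)^3 - 9*(-18)^2 + 6*(-18)^1 + 9 = (839808) + (17496) + (-2916) + (-108) + (9) = 854289; answer 854289
Part 3: S2 = 854289; m = 62694; 62694 = 2 * 3^6 * 43; number of divisors = (1+1) * (6+1) * (1+1) = 28; answer 28
Part 4: S3 = 28; c = -6; cross terms: (-30*-39 - 32*-32)=2194, (32*-23 - 39*-39)=785, (39*-6 - 17*-23)=157, (17*30 - -17*-6)=408, (-17*-7 - 3*30)=29, (3*-32 - -30*-7)=-306; twice the area = |3267| = 3267; area = 3267/2; boundary points = 1 + 1 + 1 + 2 + 1 + 1 = 7; strictly interior points = area - boundary/2 + 1 = 1631; answer 1631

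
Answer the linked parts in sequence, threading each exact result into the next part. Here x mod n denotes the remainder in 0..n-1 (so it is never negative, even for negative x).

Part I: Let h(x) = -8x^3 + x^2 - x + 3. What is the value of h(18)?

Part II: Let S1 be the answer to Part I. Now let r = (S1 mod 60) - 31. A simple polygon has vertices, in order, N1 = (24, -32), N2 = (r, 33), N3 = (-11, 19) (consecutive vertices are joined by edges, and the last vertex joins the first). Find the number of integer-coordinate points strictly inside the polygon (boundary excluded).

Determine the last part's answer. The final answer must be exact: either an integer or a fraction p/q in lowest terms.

Part I: -8*(18)^3 + 1*(18)^2 - 1*(18)^1 + 3 = (-46656) + (324) + (-18) + (3) = -46347; answer -46347
Part II: S1 = -46347; r = 2; cross terms: (24*33 - 2*-32)=856, (2*19 - -11*33)=401, (-11*-32 - 24*19)=-104; twice the area = |1153| = 1153; area = 1153/2; boundary points = 1 + 1 + 1 = 3; strictly interior points = area - boundary/2 + 1 = 576; answer 576

576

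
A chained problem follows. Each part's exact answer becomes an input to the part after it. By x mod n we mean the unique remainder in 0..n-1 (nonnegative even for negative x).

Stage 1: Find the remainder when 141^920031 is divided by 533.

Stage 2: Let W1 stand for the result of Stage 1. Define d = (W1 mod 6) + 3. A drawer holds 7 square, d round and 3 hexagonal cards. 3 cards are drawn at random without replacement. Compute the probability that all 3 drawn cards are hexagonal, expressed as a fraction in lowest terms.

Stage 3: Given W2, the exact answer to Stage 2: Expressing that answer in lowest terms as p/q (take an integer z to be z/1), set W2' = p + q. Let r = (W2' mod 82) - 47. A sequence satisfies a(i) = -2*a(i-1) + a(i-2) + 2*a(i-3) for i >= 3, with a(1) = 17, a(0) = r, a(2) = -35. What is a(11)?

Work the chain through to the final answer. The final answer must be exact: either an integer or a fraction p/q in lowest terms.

Stage 1: squarings mod 533: 141^1=141, 141^2=160, 141^4=16, 141^8=256, 141^16=510, 141^32=529, 141^64=16, 141^128=256, 141^256=510, 141^512=529, 141^1024=16, 141^2048=256, 141^4096=510, 141^8192=529, 141^16384=16, 141^32768=256, 141^65536=510, 141^131072=529, 141^262144=16, 141^524288=256; 141^920031 = 141^1 * 141^2 * 141^4 * 141^8 * 141^16 * 141^64 * 141^128 * 141^256 * 141^2048 * 141^131072 * 141^262144 * 141^524288 = 18 (mod 533); answer 18
Stage 2: W1 = 18; d = 3; total draws C(13,3) = 286; favorable C(3,3) = 1; P = 1/286; answer 1/286
Stage 3: W2 = 1/286; threaded value p + q = 287; r = -6; a(3) = -2*(-35) + 1*(17) + 2*(-6) = 75; iterating: a(3)=75, a(4)=-151, a(5)=307, a(6)=-615, a(7)=1235, a(8)=-2471, a(9)=4947, a(10)=-9895, a(11)=19795; answer 19795

19795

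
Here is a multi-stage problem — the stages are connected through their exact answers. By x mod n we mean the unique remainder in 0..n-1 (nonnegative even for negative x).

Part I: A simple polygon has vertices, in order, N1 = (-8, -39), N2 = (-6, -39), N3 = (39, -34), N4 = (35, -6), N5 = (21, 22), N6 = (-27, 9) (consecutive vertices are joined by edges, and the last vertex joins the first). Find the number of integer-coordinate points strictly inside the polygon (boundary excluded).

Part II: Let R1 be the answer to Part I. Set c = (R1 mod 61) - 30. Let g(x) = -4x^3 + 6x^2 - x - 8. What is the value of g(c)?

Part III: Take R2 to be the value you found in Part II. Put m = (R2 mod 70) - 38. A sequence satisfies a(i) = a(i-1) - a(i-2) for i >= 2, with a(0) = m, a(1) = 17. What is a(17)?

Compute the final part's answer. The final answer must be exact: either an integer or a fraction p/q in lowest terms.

-27

Part I: cross terms: (-8*-39 - -6*-39)=78, (-6*-34 - 39*-39)=1725, (39*-6 - 35*-34)=956, (35*22 - 21*-6)=896, (21*9 - -27*22)=783, (-27*-39 - -8*9)=1125; twice the area = |5563| = 5563; area = 5563/2; boundary points = 2 + 5 + 4 + 14 + 1 + 1 = 27; strictly interior points = area - boundary/2 + 1 = 2769; answer 2769
Part II: R1 = 2769; c = -6; -4*(-6)^3 + 6*(-6)^2 - 1*(-6)^1 - 8 = (864) + (216) + (6) + (-8) = 1078; answer 1078
Part III: R2 = 1078; m = -10; a(2) = 1*(17) - 1*(-10) = 27; iterating: a(2)=27, a(3)=10, a(4)=-17, a(5)=-27, a(6)=-10, a(7)=17, a(8)=27, a(9)=10, a(10)=-17, a(11)=-27, a(12)=-10, a(13)=17, a(14)=27, a(15)=10, a(16)=-17, a(17)=-27; answer -27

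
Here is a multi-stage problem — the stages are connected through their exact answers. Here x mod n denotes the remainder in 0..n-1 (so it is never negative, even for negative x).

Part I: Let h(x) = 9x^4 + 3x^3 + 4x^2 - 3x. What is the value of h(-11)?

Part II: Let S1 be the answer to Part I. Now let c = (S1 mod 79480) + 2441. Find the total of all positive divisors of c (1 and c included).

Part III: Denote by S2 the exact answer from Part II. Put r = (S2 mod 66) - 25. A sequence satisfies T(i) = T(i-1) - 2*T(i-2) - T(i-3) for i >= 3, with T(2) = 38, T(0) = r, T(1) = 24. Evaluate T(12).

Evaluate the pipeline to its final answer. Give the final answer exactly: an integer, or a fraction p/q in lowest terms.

4481

Part I: 9*(-11)^4 + 3*(-11)^3 + 4*(-11)^2 - 3*(-11)^1 = (131769) + (-3993) + (484) + (33) = 128293; answer 128293
Part II: S1 = 128293; c = 51254; 51254 = 2 * 7^2 * 523; sigma = (1 + 2) * (1 + 7 + 49) * (1 + 523) = 3 * 57 * 524 = 89604; answer 89604
Part III: S2 = 89604; r = 17; T(3) = 1*(38) - 2*(24) - 1*(17) = -27; iterating: T(3)=-27, T(4)=-127, T(5)=-111, T(6)=170, T(7)=519, T(8)=290, T(9)=-918, T(10)=-2017, T(11)=-471, T(12)=4481; answer 4481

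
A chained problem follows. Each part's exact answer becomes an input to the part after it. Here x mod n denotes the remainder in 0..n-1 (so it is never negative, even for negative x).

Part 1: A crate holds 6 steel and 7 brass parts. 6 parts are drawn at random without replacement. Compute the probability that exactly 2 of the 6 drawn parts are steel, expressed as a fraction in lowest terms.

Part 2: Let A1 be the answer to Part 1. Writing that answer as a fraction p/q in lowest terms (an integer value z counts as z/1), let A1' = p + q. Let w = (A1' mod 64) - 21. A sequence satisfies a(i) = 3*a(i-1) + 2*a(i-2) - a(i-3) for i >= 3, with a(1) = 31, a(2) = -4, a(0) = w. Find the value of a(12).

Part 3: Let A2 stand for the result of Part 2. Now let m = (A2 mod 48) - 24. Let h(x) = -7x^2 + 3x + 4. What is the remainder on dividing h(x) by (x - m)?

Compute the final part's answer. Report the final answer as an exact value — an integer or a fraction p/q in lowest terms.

Part 1: total draws C(13,6) = 1716; favorable C(6,2)*C(7,4) = 525; P = 175/572; answer 175/572
Part 2: A1 = 175/572; threaded value p + q = 747; w = 22; a(3) = 3*(-4) + 2*(31) - 1*(22) = 28; iterating: a(3)=28, a(4)=45, a(5)=195, a(6)=647, a(7)=2286, a(8)=7957, a(9)=27796, a(10)=97016, a(11)=338683, a(12)=1182285; answer 1182285
Part 3: A2 = 1182285; m = 21; remainder = value at the root: -7*(21)^2 + 3*(21)^1 + 4 = (-3087) + (63) + (4) = -3020; answer -3020

-3020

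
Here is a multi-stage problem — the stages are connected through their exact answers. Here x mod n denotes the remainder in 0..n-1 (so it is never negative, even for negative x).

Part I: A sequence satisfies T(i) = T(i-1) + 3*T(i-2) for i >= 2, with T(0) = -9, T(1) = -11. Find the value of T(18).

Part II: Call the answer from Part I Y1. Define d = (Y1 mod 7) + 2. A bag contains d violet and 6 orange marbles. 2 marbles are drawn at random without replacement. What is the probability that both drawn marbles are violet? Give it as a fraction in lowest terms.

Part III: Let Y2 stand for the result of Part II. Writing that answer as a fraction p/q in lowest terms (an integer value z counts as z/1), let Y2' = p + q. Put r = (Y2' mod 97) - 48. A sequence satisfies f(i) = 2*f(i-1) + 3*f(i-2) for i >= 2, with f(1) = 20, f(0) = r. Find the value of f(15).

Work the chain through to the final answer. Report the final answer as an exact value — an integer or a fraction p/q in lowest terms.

-53808370

Part I: T(2) = 1*(-11) + 3*(-9) = -38; iterating: T(2)=-38, T(3)=-71, T(4)=-185, T(5)=-398, T(6)=-953, T(7)=-2147, T(8)=-5006, T(9)=-11447, T(10)=-26465, T(11)=-60806, T(12)=-140201, T(13)=-322619, T(14)=-743222, T(15)=-1711079, T(16)=-3940745, T(17)=-9073982, T(18)=-20896217; answer -20896217
Part II: Y1 = -20896217; d = 3; total draws C(9,2) = 36; favorable C(3,2) = 3; P = 1/12; answer 1/12
Part III: Y2 = 1/12; threaded value p + q = 13; r = -35; f(2) = 2*(20) + 3*(-35) = -65; iterating: f(2)=-65, f(3)=-70, f(4)=-335, f(5)=-880, f(6)=-2765, f(7)=-8170, f(8)=-24635, f(9)=-73780, f(10)=-221465, f(11)=-664270, f(12)=-1992935, f(13)=-5978680, f(14)=-17936165, f(15)=-53808370; answer -53808370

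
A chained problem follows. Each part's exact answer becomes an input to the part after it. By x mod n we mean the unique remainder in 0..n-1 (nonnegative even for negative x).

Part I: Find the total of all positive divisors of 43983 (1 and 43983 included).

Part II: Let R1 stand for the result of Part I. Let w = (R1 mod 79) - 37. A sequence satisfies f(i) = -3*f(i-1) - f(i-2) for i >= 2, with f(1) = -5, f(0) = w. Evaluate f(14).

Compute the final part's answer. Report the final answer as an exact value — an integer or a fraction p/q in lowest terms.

496518

Part I: 43983 = 3^5 * 181; sigma = (1 + 3 + 9 + 27 + 81 + 243) * (1 + 181) = 364 * 182 = 66248; answer 66248
Part II: R1 = 66248; w = 9; f(2) = -3*(-5) - 1*(9) = 6; iterating: f(2)=6, f(3)=-13, f(4)=33, f(5)=-86, f(6)=225, f(7)=-589, f(8)=1542, f(9)=-4037, f(10)=10569, f(11)=-27670, f(12)=72441, f(13)=-189653, f(14)=496518; answer 496518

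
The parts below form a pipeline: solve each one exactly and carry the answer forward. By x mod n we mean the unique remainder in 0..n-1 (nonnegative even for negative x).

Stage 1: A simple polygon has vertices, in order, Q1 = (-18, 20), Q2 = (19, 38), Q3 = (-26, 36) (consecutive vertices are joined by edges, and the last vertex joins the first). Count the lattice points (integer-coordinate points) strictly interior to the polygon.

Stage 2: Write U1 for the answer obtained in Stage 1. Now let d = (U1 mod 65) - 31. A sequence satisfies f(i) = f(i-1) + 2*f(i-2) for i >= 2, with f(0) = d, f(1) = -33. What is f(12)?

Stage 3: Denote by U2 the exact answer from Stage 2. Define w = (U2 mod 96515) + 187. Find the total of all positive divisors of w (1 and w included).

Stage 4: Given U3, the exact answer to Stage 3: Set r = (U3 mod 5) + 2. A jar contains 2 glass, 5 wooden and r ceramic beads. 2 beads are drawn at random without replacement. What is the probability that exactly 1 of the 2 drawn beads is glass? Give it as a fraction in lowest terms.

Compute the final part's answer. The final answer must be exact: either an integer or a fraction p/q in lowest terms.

Stage 1: cross terms: (-18*38 - 19*20)=-1064, (19*36 - -26*38)=1672, (-26*20 - -18*36)=128; twice the area = |736| = 736; area = 368; boundary points = 1 + 1 + 8 = 10; strictly interior points = area - boundary/2 + 1 = 364; answer 364
Stage 2: U1 = 364; d = 8; f(2) = 1*(-33) + 2*(8) = -17; iterating: f(2)=-17, f(3)=-83, f(4)=-117, f(5)=-283, f(6)=-517, f(7)=-1083, f(8)=-2117, f(9)=-4283, f(10)=-8517, f(11)=-17083, f(12)=-34117; answer -34117
Stage 3: U2 = -34117; w = 62585; 62585 = 5 * 12517; sigma = (1 + 5) * (1 + 12517) = 6 * 12518 = 75108; answer 75108
Stage 4: U3 = 75108; r = 5; total draws C(12,2) = 66; favorable C(2,1)*C(10,1) = 20; P = 10/33; answer 10/33

10/33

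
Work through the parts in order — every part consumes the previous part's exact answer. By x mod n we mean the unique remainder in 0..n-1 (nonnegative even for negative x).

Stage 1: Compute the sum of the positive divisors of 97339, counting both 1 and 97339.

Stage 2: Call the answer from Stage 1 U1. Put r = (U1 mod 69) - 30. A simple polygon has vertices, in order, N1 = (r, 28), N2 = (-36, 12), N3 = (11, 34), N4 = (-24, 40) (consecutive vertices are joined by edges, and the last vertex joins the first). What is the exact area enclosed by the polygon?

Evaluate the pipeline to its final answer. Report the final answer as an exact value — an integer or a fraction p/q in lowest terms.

Stage 1: 97339 = 11 * 8849; sigma = (1 + 11) * (1 + 8849) = 12 * 8850 = 106200; answer 106200
Stage 2: U1 = 106200; r = -21; cross terms: (-21*12 - -36*28)=756, (-36*34 - 11*12)=-1356, (11*40 - -24*34)=1256, (-24*28 - -21*40)=168; twice the area = |824| = 824; area = 412; answer 412

412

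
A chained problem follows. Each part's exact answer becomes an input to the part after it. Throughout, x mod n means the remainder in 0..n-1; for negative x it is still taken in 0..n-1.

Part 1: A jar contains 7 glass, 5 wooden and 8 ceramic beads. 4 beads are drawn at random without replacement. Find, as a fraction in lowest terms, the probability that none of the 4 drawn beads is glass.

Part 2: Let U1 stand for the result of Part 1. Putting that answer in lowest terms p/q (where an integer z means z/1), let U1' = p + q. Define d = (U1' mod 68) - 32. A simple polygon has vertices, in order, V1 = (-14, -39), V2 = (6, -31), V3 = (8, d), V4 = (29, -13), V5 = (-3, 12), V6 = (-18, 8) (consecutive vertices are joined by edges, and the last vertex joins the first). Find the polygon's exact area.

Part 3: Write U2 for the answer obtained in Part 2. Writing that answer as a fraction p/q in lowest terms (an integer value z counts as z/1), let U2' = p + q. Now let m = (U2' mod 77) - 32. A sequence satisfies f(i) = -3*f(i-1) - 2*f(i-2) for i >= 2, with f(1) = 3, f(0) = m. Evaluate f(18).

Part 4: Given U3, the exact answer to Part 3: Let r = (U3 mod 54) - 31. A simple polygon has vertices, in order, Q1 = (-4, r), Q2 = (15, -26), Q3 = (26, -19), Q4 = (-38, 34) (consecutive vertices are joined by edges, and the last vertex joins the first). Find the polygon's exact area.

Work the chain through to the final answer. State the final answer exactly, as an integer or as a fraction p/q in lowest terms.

1111/2

Part 1: total draws C(20,4) = 4845; favorable C(13,4) = 715; P = 143/969; answer 143/969
Part 2: U1 = 143/969; threaded value p + q = 1112; d = -8; cross terms: (-14*-31 - 6*-39)=668, (6*-8 - 8*-31)=200, (8*-13 - 29*-8)=128, (29*12 - -3*-13)=309, (-3*8 - -18*12)=192, (-18*-39 - -14*8)=814; twice the area = |2311| = 2311; area = 2311/2; answer 2311/2
Part 3: U2 = 2311/2; threaded value p + q = 2313; m = -29; f(2) = -3*(3) - 2*(-29) = 49; iterating: f(2)=49, f(3)=-153, f(4)=361, f(5)=-777, f(6)=1609, f(7)=-3273, f(8)=6601, f(9)=-13257, f(10)=26569, f(11)=-53193, f(12)=106441, f(13)=-212937, f(14)=425929, f(15)=-851913, f(16)=1703881, f(17)=-3407817, f(18)=6815689; answer 6815689
Part 4: U3 = 6815689; r = -6; cross terms: (-4*-26 - 15*-6)=194, (15*-19 - 26*-26)=391, (26*34 - -38*-19)=162, (-38*-6 - -4*34)=364; twice the area = |1111| = 1111; area = 1111/2; answer 1111/2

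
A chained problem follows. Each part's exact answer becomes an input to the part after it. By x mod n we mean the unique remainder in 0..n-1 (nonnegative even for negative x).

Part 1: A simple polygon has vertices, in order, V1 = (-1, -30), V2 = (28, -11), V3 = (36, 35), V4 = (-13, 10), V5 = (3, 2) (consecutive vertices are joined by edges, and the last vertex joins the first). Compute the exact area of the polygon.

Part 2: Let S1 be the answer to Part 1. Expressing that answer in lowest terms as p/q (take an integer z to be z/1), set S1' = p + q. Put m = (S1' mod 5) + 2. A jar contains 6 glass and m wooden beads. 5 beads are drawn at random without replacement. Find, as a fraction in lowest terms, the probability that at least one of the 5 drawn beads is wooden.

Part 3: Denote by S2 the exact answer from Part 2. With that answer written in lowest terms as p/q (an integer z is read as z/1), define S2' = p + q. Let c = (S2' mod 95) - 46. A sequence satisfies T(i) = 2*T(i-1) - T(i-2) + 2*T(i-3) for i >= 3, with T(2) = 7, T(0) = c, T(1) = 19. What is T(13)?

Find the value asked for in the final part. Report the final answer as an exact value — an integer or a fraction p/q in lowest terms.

22951

Part 1: cross terms: (-1*-11 - 28*-30)=851, (28*35 - 36*-11)=1376, (36*10 - -13*35)=815, (-13*2 - 3*10)=-56, (3*-30 - -1*2)=-88; twice the area = |2898| = 2898; area = 1449; answer 1449
Part 2: S1 = 1449; threaded value p + q = 1450; m = 2; total draws C(8,5) = 56; complement C(6,5) = 6; favorable 56 - 6 = 50; P = 25/28; answer 25/28
Part 3: S2 = 25/28; threaded value p + q = 53; c = 7; T(3) = 2*(7) - 1*(19) + 2*(7) = 9; iterating: T(3)=9, T(4)=49, T(5)=103, T(6)=175, T(7)=345, T(8)=721, T(9)=1447, T(10)=2863, T(11)=5721, T(12)=11473, T(13)=22951; answer 22951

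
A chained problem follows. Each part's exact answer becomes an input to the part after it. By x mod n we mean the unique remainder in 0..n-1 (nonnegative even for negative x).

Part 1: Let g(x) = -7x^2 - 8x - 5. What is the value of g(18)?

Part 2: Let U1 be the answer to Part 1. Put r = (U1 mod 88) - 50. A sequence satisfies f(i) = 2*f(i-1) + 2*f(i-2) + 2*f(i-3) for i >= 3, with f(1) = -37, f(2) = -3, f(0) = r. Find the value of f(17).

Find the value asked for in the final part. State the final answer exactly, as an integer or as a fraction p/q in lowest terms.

-267442720

Part 1: -7*(18)^2 - 8*(18)^1 - 5 = (-2268) + (-144) + (-5) = -2417; answer -2417
Part 2: U1 = -2417; r = -3; f(3) = 2*(-3) + 2*(-37) + 2*(-3) = -86; iterating: f(3)=-86, f(4)=-252, f(5)=-682, f(6)=-2040, f(7)=-5948, f(8)=-17340, f(9)=-50656, f(10)=-147888, f(11)=-431768, f(12)=-1260624, f(13)=-3680560, f(14)=-10745904, f(15)=-31374176, f(16)=-91601280, f(17)=-267442720; answer -267442720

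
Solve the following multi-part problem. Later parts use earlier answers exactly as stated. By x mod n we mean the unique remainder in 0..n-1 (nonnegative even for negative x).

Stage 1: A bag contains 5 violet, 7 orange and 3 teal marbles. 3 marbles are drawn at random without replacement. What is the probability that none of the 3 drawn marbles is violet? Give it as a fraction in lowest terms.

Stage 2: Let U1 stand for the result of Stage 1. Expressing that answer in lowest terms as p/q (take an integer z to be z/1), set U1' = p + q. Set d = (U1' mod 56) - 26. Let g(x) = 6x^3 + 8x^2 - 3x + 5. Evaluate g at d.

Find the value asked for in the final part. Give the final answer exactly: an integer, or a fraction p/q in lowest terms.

-68696

Stage 1: total draws C(15,3) = 455; favorable C(10,3) = 120; P = 24/91; answer 24/91
Stage 2: U1 = 24/91; threaded value p + q = 115; d = -23; 6*(-23)^3 + 8*(-23)^2 - 3*(-23)^1 + 5 = (-73002) + (4232) + (69) + (5) = -68696; answer -68696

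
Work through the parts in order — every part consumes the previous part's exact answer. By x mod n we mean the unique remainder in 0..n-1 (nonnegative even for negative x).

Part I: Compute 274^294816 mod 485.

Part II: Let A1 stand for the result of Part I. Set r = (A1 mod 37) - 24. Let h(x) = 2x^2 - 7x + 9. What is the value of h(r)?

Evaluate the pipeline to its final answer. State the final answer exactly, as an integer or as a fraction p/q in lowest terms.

Part I: squarings mod 485: 274^1=274, 274^2=386, 274^4=101, 274^8=16, 274^16=256, 274^32=61, 274^64=326, 274^128=61, 274^256=326, 274^512=61, 274^1024=326, 274^2048=61, 274^4096=326, 274^8192=61, 274^16384=326, 274^32768=61, 274^65536=326, 274^131072=61, 274^262144=326; 274^294816 = 274^32 * 274^128 * 274^256 * 274^512 * 274^1024 * 274^2048 * 274^4096 * 274^8192 * 274^16384 * 274^262144 = 1 (mod 485); answer 1
Part II: A1 = 1; r = -23; 2*(-23)^2 - 7*(-23)^1 + 9 = (1058) + (161) + (9) = 1228; answer 1228

1228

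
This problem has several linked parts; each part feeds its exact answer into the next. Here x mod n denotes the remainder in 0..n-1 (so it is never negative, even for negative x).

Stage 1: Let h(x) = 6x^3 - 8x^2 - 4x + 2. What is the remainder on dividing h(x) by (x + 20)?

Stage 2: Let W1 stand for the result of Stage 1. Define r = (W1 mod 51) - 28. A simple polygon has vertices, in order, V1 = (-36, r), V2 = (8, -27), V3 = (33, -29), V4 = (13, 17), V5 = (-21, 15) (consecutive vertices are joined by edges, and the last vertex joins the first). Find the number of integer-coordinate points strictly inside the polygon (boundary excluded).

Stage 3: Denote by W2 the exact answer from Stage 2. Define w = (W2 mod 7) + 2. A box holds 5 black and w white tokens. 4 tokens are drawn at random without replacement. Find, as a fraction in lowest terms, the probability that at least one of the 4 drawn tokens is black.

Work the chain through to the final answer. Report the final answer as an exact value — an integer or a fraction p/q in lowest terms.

21/22

Stage 1: remainder = value at the root: 6*(-20)^3 - 8*(-20)^2 - 4*(-20)^1 + 2 = (-48000) + (-3200) + (80) + (2) = -51118; answer -51118
Stage 2: W1 = -51118; r = 7; cross terms: (-36*-27 - 8*7)=916, (8*-29 - 33*-27)=659, (33*17 - 13*-29)=938, (13*15 - -21*17)=552, (-21*7 - -36*15)=393; twice the area = |3458| = 3458; area = 1729; boundary points = 2 + 1 + 2 + 2 + 1 = 8; strictly interior points = area - boundary/2 + 1 = 1726; answer 1726
Stage 3: W2 = 1726; w = 6; total draws C(11,4) = 330; complement C(6,4) = 15; favorable 330 - 15 = 315; P = 21/22; answer 21/22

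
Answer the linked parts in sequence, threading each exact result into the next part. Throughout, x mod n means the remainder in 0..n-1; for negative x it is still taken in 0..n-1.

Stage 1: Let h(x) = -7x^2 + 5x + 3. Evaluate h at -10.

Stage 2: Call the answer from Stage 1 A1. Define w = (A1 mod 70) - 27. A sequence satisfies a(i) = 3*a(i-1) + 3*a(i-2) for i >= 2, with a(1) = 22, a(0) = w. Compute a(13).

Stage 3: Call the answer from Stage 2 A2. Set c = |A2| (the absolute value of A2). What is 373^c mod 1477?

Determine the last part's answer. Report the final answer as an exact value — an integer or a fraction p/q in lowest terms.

Stage 1: -7*(-10)^2 + 5*(-10)^1 + 3 = (-700) + (-50) + (3) = -747; answer -747
Stage 2: A1 = -747; w = -4; a(2) = 3*(22) + 3*(-4) = 54; iterating: a(2)=54, a(3)=228, a(4)=846, a(5)=3222, a(6)=12204, a(7)=46278, a(8)=175446, a(9)=665172, a(10)=2521854, a(11)=9561078, a(12)=36248796, a(13)=137429622; answer 137429622
Stage 3: A2 = 137429622; c = 137429622; squarings mod 1477: 373^1=373, 373^2=291, 373^4=492, 373^8=1313, 373^16=310, 373^32=95, 373^64=163, 373^128=1460, 373^256=289, 373^512=809, 373^1024=170, 373^2048=837, 373^4096=471, 373^8192=291, 373^16384=492, 373^32768=1313, 373^65536=310, 373^131072=95, 373^262144=163, 373^524288=1460, 373^1048576=289, 373^2097152=809, 373^4194304=170, 373^8388608=837, 373^16777216=471, 373^33554432=291, 373^67108864=492, 373^134217728=1313; 373^137429622 = 373^2 * 373^4 * 373^16 * 373^32 * 373^64 * 373^512 * 373^65536 * 373^1048576 * 373^2097152 * 373^134217728 = 1198 (mod 1477); answer 1198

1198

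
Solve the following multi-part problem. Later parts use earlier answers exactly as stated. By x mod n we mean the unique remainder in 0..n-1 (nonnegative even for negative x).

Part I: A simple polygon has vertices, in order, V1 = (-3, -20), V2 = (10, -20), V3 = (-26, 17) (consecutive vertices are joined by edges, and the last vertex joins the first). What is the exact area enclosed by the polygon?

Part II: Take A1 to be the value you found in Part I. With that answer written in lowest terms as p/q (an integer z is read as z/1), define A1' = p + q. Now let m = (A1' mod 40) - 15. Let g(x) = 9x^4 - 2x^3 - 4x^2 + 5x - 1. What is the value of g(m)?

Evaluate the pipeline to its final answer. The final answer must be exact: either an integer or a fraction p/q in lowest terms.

Part I: cross terms: (-3*-20 - 10*-20)=260, (10*17 - -26*-20)=-350, (-26*-20 - -3*17)=571; twice the area = |481| = 481; area = 481/2; answer 481/2
Part II: A1 = 481/2; threaded value p + q = 483; m = -12; 9*(-12)^4 - 2*(-12)^3 - 4*(-12)^2 + 5*(-12)^1 - 1 = (186624) + (3456) + (-576) + (-60) + (-1) = 189443; answer 189443

189443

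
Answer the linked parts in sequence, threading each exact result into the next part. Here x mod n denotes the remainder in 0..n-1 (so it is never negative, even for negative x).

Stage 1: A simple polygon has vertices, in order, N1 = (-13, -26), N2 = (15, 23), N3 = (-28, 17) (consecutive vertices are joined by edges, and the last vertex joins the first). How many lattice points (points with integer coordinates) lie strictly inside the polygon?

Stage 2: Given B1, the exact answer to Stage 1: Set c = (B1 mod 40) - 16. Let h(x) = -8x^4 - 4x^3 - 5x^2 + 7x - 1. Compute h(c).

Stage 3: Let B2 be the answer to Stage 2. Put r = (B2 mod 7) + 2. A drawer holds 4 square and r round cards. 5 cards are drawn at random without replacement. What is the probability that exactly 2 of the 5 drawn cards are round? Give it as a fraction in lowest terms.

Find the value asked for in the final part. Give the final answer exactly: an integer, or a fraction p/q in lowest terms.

3/7

Stage 1: cross terms: (-13*23 - 15*-26)=91, (15*17 - -28*23)=899, (-28*-26 - -13*17)=949; twice the area = |1939| = 1939; area = 1939/2; boundary points = 7 + 1 + 1 = 9; strictly interior points = area - boundary/2 + 1 = 966; answer 966
Stage 2: B1 = 966; c = -10; -8*(-10)^4 - 4*(-10)^3 - 5*(-10)^2 + 7*(-10)^1 - 1 = (-80000) + (4000) + (-500) + (-70) + (-1) = -76571; answer -76571
Stage 3: B2 = -76571; r = 4; total draws C(8,5) = 56; favorable C(4,2)*C(4,3) = 24; P = 3/7; answer 3/7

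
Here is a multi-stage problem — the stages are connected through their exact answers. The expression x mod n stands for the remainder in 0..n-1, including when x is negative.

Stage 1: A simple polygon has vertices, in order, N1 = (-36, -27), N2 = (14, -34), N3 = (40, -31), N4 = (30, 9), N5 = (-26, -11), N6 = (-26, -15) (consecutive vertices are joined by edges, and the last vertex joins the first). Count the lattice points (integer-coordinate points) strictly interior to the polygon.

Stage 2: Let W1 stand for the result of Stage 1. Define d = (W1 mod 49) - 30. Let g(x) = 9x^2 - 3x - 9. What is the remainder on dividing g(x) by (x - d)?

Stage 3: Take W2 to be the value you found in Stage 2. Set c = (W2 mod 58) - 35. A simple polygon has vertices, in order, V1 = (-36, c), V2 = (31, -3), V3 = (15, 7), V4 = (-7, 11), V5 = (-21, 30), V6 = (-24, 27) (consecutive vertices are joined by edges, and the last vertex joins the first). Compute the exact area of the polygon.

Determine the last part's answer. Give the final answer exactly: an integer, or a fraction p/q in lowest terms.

645

Stage 1: cross terms: (-36*-34 - 14*-27)=1602, (14*-31 - 40*-34)=926, (40*9 - 30*-31)=1290, (30*-11 - -26*9)=-96, (-26*-15 - -26*-11)=104, (-26*-27 - -36*-15)=162; twice the area = |3988| = 3988; area = 1994; boundary points = 1 + 1 + 10 + 4 + 4 + 2 = 22; strictly interior points = area - boundary/2 + 1 = 1984; answer 1984
Stage 2: W1 = 1984; d = -6; remainder = value at the root: 9*(-6)^2 - 3*(-6)^1 - 9 = (324) + (18) + (-9) = 333; answer 333
Stage 3: W2 = 333; c = 8; cross terms: (-36*-3 - 31*8)=-140, (31*7 - 15*-3)=262, (15*11 - -7*7)=214, (-7*30 - -21*11)=21, (-21*27 - -24*30)=153, (-24*8 - -36*27)=780; twice the area = |1290| = 1290; area = 645; answer 645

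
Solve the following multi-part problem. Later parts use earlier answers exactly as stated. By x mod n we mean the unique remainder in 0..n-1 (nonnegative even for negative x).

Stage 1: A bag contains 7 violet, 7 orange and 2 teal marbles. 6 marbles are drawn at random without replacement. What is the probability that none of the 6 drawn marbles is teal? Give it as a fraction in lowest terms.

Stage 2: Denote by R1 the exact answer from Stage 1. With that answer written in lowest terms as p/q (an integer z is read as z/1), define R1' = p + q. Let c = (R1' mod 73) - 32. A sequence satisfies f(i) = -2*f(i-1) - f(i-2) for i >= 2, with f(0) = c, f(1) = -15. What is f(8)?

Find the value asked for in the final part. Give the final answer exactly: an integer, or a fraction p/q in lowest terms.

267

Stage 1: total draws C(16,6) = 8008; favorable C(14,6) = 3003; P = 3/8; answer 3/8
Stage 2: R1 = 3/8; threaded value p + q = 11; c = -21; f(2) = -2*(-15) - 1*(-21) = 51; iterating: f(2)=51, f(3)=-87, f(4)=123, f(5)=-159, f(6)=195, f(7)=-231, f(8)=267; answer 267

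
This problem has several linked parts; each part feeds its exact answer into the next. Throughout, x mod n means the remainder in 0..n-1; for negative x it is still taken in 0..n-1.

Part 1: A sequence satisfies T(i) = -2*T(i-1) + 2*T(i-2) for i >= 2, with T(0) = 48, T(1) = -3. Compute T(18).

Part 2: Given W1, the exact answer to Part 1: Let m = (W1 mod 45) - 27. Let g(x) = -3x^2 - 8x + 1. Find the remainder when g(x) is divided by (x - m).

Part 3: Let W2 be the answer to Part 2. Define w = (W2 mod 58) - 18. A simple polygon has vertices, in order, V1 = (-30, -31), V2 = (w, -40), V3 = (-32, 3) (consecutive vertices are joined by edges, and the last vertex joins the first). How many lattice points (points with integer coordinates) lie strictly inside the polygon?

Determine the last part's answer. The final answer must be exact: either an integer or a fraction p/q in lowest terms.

1162

Part 1: T(2) = -2*(-3) + 2*(48) = 102; iterating: T(2)=102, T(3)=-210, T(4)=624, T(5)=-1668, T(6)=4584, T(7)=-12504, T(8)=34176, T(9)=-93360, T(10)=255072, T(11)=-696864, T(12)=1903872, T(13)=-5201472, T(14)=14210688, T(15)=-38824320, T(16)=106070016, T(17)=-289788672, T(18)=791717376; answer 791717376
Part 2: W1 = 791717376; m = -6; remainder = value at the root: -3*(-6)^2 - 8*(-6)^1 + 1 = (-108) + (48) + (1) = -59; answer -59
Part 3: W2 = -59; w = 39; cross terms: (-30*-40 - 39*-31)=2409, (39*3 - -32*-40)=-1163, (-32*-31 - -30*3)=1082; twice the area = |2328| = 2328; area = 1164; boundary points = 3 + 1 + 2 = 6; strictly interior points = area - boundary/2 + 1 = 1162; answer 1162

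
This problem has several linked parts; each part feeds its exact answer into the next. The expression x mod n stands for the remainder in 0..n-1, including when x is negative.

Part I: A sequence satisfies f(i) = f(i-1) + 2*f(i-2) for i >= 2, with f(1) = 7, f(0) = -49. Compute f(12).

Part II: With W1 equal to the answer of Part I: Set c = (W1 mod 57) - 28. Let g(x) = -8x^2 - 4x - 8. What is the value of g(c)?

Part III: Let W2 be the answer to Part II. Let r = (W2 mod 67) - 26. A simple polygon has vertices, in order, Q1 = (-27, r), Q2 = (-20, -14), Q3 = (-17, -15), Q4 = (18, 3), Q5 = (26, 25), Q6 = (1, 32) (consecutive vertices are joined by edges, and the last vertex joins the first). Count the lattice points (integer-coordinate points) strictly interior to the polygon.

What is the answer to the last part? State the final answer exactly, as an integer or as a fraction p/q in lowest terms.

Part I: f(2) = 1*(7) + 2*(-49) = -91; iterating: f(2)=-91, f(3)=-77, f(4)=-259, f(5)=-413, f(6)=-931, f(7)=-1757, f(8)=-3619, f(9)=-7133, f(10)=-14371, f(11)=-28637, f(12)=-57379; answer -57379
Part II: W1 = -57379; c = -8; -8*(-8)^2 - 4*(-8)^1 - 8 = (-512) + (32) + (-8) = -488; answer -488
Part III: W2 = -488; r = 22; cross terms: (-27*-14 - -20*22)=818, (-20*-15 - -17*-14)=62, (-17*3 - 18*-15)=219, (18*25 - 26*3)=372, (26*32 - 1*25)=807, (1*22 - -27*32)=886; twice the area = |3164| = 3164; area = 1582; boundary points = 1 + 1 + 1 + 2 + 1 + 2 = 8; strictly interior points = area - boundary/2 + 1 = 1579; answer 1579

1579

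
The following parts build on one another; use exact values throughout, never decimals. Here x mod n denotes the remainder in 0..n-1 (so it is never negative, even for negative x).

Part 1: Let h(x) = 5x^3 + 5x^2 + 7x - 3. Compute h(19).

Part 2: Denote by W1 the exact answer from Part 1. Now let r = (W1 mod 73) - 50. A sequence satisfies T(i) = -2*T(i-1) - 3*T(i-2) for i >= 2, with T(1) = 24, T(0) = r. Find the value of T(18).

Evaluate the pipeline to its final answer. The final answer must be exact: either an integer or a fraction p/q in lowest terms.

-9756

Part 1: 5*(19)^3 + 5*(19)^2 + 7*(19)^1 - 3 = (34295) + (1805) + (133) + (-3) = 36230; answer 36230
Part 2: W1 = 36230; r = -28; T(2) = -2*(24) - 3*(-28) = 36; iterating: T(2)=36, T(3)=-144, T(4)=180, T(5)=72, T(6)=-684, T(7)=1152, T(8)=-252, T(9)=-2952, T(10)=6660, T(11)=-4464, T(12)=-11052, T(13)=35496, T(14)=-37836, T(15)=-30816, T(16)=175140, T(17)=-257832, T(18)=-9756; answer -9756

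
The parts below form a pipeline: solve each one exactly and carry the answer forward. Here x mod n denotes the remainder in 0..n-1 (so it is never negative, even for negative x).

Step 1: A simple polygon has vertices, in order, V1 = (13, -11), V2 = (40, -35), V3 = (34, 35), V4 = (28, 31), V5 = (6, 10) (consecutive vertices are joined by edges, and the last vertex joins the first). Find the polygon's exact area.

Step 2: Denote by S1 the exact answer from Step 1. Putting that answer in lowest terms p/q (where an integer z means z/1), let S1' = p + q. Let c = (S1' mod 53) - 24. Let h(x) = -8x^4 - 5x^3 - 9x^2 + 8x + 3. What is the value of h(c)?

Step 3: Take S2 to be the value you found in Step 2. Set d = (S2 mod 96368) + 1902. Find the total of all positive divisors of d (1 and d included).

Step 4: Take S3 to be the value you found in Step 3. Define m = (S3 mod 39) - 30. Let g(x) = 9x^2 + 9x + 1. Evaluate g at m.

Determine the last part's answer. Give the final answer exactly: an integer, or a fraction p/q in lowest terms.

Step 1: cross terms: (13*-35 - 40*-11)=-15, (40*35 - 34*-35)=2590, (34*31 - 28*35)=74, (28*10 - 6*31)=94, (6*-11 - 13*10)=-196; twice the area = |2547| = 2547; area = 2547/2; answer 2547/2
Step 2: S1 = 2547/2; threaded value p + q = 2549; c = -19; -8*(-19)^4 - 5*(-19)^3 - 9*(-19)^2 + 8*(-19)^1 + 3 = (-1042568) + (34295) + (-3249) + (-152) + (3) = -1011671; answer -1011671
Step 3: S2 = -1011671; d = 50279; 50279 = 137 * 367; sigma = (1 + 137) * (1 + 367) = 138 * 368 = 50784; answer 50784
Step 4: S3 = 50784; m = -24; 9*(-24)^2 + 9*(-24)^1 + 1 = (5184) + (-216) + (1) = 4969; answer 4969

4969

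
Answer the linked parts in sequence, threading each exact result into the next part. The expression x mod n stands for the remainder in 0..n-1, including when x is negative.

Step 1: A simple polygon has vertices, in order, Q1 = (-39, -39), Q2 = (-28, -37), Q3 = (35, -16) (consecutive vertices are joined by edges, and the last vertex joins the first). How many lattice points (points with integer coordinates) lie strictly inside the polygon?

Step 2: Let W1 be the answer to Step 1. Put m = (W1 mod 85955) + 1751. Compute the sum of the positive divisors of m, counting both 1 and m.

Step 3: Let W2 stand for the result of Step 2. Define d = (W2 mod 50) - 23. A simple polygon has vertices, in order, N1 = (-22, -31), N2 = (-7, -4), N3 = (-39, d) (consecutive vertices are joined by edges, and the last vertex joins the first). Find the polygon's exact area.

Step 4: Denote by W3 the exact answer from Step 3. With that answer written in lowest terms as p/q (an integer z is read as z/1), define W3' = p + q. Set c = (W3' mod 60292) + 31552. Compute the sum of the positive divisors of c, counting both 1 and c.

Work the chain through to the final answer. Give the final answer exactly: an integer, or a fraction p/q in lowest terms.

Step 1: cross terms: (-39*-37 - -28*-39)=351, (-28*-16 - 35*-37)=1743, (35*-39 - -39*-16)=-1989; twice the area = |105| = 105; area = 105/2; boundary points = 1 + 21 + 1 = 23; strictly interior points = area - boundary/2 + 1 = 42; answer 42
Step 2: W1 = 42; m = 1793; 1793 = 11 * 163; sigma = (1 + 11) * (1 + 163) = 12 * 164 = 1968; answer 1968
Step 3: W2 = 1968; d = -5; cross terms: (-22*-4 - -7*-31)=-129, (-7*-5 - -39*-4)=-121, (-39*-31 - -22*-5)=1099; twice the area = |849| = 849; area = 849/2; answer 849/2
Step 4: W3 = 849/2; threaded value p + q = 851; c = 32403; 32403 = 3 * 7 * 1543; sigma = (1 + 3) * (1 + 7) * (1 + 1543) = 4 * 8 * 1544 = 49408; answer 49408

49408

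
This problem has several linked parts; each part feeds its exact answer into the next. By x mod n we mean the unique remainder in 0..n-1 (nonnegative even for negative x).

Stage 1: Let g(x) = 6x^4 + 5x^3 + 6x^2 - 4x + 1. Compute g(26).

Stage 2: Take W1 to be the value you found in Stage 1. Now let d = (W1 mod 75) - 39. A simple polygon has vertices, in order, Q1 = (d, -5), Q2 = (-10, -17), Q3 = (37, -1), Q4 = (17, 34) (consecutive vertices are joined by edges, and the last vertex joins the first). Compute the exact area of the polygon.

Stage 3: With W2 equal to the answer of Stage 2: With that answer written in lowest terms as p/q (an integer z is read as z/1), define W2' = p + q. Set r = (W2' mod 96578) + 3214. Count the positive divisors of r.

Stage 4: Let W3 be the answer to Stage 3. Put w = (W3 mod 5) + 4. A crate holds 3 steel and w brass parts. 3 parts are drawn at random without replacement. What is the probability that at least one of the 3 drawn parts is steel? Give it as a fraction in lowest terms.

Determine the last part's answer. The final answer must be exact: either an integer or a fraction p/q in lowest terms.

23/28

Stage 1: 6*(26)^4 + 5*(26)^3 + 6*(26)^2 - 4*(26)^1 + 1 = (2741856) + (87880) + (4056) + (-104) + (1) = 2833689; answer 2833689
Stage 2: W1 = 2833689; d = 0; cross terms: (0*-17 - -10*-5)=-50, (-10*-1 - 37*-17)=639, (37*34 - 17*-1)=1275, (17*-5 - 0*34)=-85; twice the area = |1779| = 1779; area = 1779/2; answer 1779/2
Stage 3: W2 = 1779/2; threaded value p + q = 1781; r = 4995; 4995 = 3^3 * 5 * 37; number of divisors = (3+1) * (1+1) * (1+1) = 16; answer 16
Stage 4: W3 = 16; w = 5; total draws C(8,3) = 56; complement C(5,3) = 10; favorable 56 - 10 = 46; P = 23/28; answer 23/28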